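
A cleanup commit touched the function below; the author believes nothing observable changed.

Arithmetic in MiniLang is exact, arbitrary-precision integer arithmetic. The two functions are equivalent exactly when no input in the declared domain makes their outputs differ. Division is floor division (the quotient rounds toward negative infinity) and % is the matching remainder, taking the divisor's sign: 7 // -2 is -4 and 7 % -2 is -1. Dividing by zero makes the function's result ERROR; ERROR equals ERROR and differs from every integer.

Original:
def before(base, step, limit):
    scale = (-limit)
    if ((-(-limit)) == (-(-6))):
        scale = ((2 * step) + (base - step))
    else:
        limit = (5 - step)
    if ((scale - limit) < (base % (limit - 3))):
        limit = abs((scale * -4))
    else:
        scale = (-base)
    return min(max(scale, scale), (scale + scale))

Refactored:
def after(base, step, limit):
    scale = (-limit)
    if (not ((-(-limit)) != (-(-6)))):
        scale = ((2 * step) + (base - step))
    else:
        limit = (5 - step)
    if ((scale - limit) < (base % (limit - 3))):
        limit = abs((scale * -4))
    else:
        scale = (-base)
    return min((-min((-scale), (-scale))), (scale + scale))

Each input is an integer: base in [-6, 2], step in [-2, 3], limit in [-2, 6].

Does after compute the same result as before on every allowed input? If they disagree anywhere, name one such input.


Although min/max/abs usage differs, boolean connective usage differs, comparison usage differs, 486/486 inputs agree.
verdict: equivalent


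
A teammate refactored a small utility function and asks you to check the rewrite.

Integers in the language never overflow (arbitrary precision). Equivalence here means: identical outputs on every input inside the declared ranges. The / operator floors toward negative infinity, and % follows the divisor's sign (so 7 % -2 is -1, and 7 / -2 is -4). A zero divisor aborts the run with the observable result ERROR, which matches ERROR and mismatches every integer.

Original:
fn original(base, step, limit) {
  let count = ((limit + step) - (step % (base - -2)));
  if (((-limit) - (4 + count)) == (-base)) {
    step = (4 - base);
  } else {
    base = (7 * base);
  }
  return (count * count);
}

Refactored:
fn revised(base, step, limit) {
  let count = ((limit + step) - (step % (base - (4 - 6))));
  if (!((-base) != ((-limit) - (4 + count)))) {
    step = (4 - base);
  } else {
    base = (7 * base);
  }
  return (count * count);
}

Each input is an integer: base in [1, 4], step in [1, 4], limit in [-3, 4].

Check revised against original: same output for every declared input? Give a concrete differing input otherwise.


Equivalent — the differences include comparison usage differs, constant usage differs, arithmetic usage differs, boolean connective usage differs, yet no declared input distinguishes the two.
Spot check at base=3, step=2, limit=3 — original: count = 3; (((-limit) - (4 + count)) == (-base)) -> false; base = 21; return 9. revised: count = 3; (!((-base) != ((-limit) - (4 + count)))) -> false; base = 21; return 9. Both give 9.
Across all 128 domain points the two functions coincide.
verdict: equivalent


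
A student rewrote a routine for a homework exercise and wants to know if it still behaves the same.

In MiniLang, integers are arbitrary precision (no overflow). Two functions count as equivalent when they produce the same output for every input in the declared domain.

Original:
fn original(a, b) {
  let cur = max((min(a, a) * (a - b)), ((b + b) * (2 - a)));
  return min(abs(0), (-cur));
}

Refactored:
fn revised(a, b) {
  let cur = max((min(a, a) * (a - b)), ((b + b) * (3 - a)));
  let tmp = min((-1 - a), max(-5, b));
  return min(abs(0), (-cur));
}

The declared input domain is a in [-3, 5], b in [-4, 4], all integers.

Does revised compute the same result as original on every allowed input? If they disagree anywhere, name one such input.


There is a counterexample at a=-3, b=2: -20 on one side, -24 on the other.
original: cur = 20; return -20
revised: cur = 24; tmp = 2; return -24
verdict: not equivalent; witness: a=-3, b=2


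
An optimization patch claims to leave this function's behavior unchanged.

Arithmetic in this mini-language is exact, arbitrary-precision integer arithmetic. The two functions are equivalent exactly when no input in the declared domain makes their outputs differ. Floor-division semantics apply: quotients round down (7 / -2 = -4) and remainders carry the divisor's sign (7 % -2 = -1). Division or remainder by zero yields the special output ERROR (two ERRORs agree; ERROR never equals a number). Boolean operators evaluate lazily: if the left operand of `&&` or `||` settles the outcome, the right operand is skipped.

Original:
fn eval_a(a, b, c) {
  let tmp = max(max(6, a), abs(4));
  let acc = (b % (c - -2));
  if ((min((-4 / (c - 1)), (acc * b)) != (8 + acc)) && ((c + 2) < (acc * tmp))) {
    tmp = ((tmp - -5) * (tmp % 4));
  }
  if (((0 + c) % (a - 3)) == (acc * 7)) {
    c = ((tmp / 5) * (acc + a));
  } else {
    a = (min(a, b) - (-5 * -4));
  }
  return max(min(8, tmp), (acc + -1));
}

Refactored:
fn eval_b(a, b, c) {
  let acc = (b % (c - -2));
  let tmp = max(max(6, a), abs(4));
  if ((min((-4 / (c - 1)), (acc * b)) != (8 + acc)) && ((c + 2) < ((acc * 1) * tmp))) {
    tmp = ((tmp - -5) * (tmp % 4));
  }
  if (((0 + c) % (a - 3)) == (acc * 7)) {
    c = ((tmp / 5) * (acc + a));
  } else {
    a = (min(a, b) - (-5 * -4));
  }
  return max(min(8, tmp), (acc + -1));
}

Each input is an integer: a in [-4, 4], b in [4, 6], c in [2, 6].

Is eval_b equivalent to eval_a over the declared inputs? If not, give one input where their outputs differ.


Reading the diff, among the changes: arithmetic usage differs; also constant usage differs.
Spot check at a=-4, b=6, c=4 — eval_a: tmp = 6; acc = 0; ((min((-4 / (c - 1)), (acc * b)) != (8 + acc)) && ((c + 2) < (acc * tmp))) -> false; (((0 + c) % (a - 3)) == (acc * 7)) -> false; a = -24; return 6. eval_b: acc = 0; tmp = 6; ((min((-4 / (c - 1)), (acc * b)) != (8 + acc)) && ((c + 2) < ((acc * 1) * tmp))) -> false; (((0 + c) % (a - 3)) == (acc * 7)) -> false; a = -24; return 6. Both give 6.
Every one of the 135 inputs gives matching results.
verdict: equivalent


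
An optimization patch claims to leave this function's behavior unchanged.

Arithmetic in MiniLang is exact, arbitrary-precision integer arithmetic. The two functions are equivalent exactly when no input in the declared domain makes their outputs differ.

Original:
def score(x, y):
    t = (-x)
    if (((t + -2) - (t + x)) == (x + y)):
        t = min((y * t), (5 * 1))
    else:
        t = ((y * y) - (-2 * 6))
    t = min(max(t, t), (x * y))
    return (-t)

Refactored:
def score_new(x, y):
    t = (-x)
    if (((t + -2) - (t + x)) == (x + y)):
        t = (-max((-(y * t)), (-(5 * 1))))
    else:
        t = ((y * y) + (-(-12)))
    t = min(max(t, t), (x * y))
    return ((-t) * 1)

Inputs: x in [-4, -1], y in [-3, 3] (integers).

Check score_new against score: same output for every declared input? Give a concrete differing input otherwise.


The two are interchangeable: min/max/abs usage differs, constant usage differs, arithmetic usage differs, and every declared input agrees.
One worked example (x=-1, y=1) — score: t = 1; (((t + -2) - (t + x)) == (x + y)) -> false; t = 13; t = -1; return 1; score_new: t = 1; (((t + -2) - (t + x)) == (x + y)) -> false; t = 13; t = -1; return 1; agreement on 1.
Every one of the 28 inputs gives matching results.
verdict: equivalent


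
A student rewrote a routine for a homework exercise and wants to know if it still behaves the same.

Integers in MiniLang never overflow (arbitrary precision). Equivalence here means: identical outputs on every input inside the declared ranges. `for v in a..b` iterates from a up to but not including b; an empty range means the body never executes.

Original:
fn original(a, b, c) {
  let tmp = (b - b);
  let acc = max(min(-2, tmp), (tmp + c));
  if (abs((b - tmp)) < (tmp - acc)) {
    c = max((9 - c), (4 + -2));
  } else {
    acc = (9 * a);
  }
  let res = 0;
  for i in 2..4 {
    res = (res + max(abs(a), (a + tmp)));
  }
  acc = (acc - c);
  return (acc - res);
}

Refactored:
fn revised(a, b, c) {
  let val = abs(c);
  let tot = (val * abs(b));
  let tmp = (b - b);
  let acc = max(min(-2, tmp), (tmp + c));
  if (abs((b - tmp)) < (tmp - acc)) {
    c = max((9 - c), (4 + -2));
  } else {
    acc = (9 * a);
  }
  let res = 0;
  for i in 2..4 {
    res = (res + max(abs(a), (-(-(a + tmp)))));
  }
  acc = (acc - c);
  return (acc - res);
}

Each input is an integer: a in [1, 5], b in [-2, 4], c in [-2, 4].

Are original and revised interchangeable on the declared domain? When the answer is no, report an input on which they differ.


Reading the diff, among the changes: statement counts differ, min/max/abs usage differs, arithmetic usage differs, local variable names differ.
Tracing a=4, b=-1, c=1: original: tmp = 0; acc = 1; (abs((b - tmp)) < (tmp - acc)) -> false; acc = 36; res = 0; [i=2]; res = 4; [i=3]; res = 8; acc = 35; return 27 | revised: val = 1; tot = 1; tmp = 0; acc = 1; (abs((b - tmp)) < (tmp - acc)) -> false; acc = 36; res = 0; [i=2]; res = 4; [i=3]; res = 8; acc = 35; return 27 — matching result 27.
Across all 245 domain points the two functions coincide.
verdict: equivalent


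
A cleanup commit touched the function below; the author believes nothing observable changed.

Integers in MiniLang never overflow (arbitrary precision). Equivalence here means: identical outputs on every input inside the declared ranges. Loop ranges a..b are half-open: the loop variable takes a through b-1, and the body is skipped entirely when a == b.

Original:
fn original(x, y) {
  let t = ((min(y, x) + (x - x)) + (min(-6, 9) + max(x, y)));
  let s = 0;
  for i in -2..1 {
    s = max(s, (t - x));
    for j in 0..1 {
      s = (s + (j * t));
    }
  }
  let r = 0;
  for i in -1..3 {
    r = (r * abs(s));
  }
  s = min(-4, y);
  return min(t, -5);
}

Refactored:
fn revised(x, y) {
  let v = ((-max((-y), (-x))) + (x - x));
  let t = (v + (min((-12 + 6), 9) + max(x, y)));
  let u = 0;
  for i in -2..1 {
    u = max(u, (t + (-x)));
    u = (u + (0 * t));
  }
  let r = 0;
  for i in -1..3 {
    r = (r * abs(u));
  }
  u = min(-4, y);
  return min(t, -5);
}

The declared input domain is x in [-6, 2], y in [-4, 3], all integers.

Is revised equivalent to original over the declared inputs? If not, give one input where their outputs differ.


Behavior is preserved: although constant usage differs; loop structure differs; local variable names differ; arithmetic usage differs; min/max/abs usage differs, the outputs never diverge.
As a probe, take x=1, y=-2: original runs t becomes -7; next s becomes 0; next at i=-2:; next s becomes 0; next at j=0:; next s becomes 0; next at i=-1:; next s becomes 0; next at j=0:; next s becomes 0; next at i=0:; next s becomes 0; next at j=0:; next s becomes 0; next r becomes 0; next at i=-1:; next r becomes 0; next at i=0:; next r becomes 0; next at i=1:; next r becomes 0; next at i=2:; next r becomes 0; next s becomes -4; next final value -7; revised runs v becomes -2; next t becomes -7; next u becomes 0; next at i=-2:; next u becomes 0; next u becomes 0; next at i=-1:; next u becomes 0; next u becomes 0; next at i=0:; next u becomes 0; next u becomes 0; next r becomes 0; next at i=-1:; next r becomes 0; next at i=0:; next r becomes 0; next at i=1:; next r becomes 0; next at i=2:; next r becomes 0; next u becomes -4; next final value -7; both end at -7.
An exhaustive pass over the 72 declared inputs shows identical outputs.
verdict: equivalent


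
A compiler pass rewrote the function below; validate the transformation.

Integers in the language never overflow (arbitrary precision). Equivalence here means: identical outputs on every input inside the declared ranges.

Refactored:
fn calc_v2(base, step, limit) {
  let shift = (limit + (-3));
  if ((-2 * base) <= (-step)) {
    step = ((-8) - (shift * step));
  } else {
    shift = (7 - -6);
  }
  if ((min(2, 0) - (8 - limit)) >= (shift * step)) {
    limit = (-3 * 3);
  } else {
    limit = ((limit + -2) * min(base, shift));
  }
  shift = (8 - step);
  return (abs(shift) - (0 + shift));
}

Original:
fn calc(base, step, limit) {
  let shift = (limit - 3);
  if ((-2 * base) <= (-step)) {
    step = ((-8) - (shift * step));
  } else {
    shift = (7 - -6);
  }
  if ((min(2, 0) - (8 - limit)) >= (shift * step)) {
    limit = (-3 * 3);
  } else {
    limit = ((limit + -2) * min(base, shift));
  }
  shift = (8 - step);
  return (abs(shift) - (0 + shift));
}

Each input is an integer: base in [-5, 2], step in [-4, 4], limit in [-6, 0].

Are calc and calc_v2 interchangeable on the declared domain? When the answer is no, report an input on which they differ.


Side by side, the visible changes include: arithmetic usage differs.
One worked example (base=-4, step=2, limit=-6) — calc: shift becomes -9; next ((-2 * base) <= (-step)) evaluates to false; next shift becomes 13; next ((min(2, 0) - (8 - limit)) >= (shift * step)) evaluates to false; next limit becomes 32; next shift becomes 6; next final value 0; calc_v2: shift becomes -9; next ((-2 * base) <= (-step)) evaluates to false; next shift becomes 13; next ((min(2, 0) - (8 - limit)) >= (shift * step)) evaluates to false; next limit becomes 32; next shift becomes 6; next final value 0; agreement on 0.
An exhaustive pass over the 504 declared inputs shows identical outputs.
verdict: equivalent


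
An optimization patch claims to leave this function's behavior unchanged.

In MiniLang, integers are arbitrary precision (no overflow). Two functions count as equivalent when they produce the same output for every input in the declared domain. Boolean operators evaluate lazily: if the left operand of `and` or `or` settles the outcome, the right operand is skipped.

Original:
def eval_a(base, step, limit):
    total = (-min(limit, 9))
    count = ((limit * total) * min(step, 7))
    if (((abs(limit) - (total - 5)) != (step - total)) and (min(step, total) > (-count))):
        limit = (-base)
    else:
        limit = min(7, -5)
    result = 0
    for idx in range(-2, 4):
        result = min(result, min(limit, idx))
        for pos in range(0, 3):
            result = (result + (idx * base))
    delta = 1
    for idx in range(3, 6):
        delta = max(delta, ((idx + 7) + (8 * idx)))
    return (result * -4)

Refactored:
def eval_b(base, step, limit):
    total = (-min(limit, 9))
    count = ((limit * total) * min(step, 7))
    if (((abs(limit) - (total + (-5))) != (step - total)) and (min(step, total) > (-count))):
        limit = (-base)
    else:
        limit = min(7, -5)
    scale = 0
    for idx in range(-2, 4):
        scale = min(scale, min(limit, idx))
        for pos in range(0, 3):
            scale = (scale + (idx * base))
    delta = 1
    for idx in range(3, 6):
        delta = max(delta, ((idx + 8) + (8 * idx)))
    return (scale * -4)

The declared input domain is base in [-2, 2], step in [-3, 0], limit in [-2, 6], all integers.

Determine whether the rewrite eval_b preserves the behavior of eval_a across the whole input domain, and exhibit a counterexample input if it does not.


The suspicious edit (`7` became `8`) never changes the result for any input inside the declared domain; all 180 inputs agree.
verdict: equivalent


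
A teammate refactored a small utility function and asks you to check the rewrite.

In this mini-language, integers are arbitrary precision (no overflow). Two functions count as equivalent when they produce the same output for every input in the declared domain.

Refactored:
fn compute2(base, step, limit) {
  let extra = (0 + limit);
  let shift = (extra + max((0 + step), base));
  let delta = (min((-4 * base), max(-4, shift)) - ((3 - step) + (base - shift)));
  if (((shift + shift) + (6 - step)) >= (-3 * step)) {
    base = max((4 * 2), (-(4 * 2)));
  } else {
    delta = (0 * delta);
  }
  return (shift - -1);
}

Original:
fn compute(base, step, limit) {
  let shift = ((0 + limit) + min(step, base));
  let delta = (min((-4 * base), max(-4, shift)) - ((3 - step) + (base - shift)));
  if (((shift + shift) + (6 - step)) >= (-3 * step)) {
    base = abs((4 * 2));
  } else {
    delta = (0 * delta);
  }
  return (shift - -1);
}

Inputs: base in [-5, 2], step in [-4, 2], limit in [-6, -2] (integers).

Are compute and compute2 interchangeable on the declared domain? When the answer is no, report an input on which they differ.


The rewrite breaks on base=-5, step=-4, limit=-6, where the results are -10 and -9.
compute: shift = -11; delta = -17; (((shift + shift) + (6 - step)) >= (-3 * step)) -> false; delta = 0; return -10
compute2: extra = -6; shift = -10; delta = -16; (((shift + shift) + (6 - step)) >= (-3 * step)) -> false; delta = 0; return -9
verdict: not equivalent; witness: base=-5, step=-4, limit=-6


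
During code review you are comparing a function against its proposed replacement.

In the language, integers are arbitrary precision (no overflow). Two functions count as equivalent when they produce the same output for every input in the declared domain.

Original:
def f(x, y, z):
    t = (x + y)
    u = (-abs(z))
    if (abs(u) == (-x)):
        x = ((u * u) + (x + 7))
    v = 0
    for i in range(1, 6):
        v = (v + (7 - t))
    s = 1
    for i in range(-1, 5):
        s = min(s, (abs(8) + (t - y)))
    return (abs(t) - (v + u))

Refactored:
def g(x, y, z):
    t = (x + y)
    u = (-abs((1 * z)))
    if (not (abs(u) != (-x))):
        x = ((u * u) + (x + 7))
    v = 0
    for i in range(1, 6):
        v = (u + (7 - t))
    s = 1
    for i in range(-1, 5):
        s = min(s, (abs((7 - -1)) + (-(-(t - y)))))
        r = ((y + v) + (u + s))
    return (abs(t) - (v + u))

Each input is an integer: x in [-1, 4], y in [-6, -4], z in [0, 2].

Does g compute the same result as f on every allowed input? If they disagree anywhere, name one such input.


Consider the input x=-1, y=-6, z=0.
f: t=-7, then u=0, then (abs(u) == (-x)) is false, then v=0, then (i=1), then v=14, then (i=2), then v=28, then (i=3), then v=42, then (i=4), then v=56, then (i=5), then v=70, then s=1, then (i=-1), then s=1, then (i=0), then s=1, then (i=1), then s=1, then (i=2), then s=1, then (i=3), then s=1, then (i=4), then s=1, then returns -63
g: t=-7, then u=0, then (not (abs(u) != (-x))) is false, then v=0, then (i=1), then v=14, then (i=2), then v=14, then (i=3), then v=14, then (i=4), then v=14, then (i=5), then v=14, then s=1, then (i=-1), then s=1, then r=9, then (i=0), then s=1, then r=9, then (i=1), then s=1, then r=9, then (i=2), then s=1, then r=9, then (i=3), then s=1, then r=9, then (i=4), then s=1, then r=9, then returns -7
-63 vs -7 — the two versions disagree here.
verdict: not equivalent; witness: x=-1, y=-6, z=0


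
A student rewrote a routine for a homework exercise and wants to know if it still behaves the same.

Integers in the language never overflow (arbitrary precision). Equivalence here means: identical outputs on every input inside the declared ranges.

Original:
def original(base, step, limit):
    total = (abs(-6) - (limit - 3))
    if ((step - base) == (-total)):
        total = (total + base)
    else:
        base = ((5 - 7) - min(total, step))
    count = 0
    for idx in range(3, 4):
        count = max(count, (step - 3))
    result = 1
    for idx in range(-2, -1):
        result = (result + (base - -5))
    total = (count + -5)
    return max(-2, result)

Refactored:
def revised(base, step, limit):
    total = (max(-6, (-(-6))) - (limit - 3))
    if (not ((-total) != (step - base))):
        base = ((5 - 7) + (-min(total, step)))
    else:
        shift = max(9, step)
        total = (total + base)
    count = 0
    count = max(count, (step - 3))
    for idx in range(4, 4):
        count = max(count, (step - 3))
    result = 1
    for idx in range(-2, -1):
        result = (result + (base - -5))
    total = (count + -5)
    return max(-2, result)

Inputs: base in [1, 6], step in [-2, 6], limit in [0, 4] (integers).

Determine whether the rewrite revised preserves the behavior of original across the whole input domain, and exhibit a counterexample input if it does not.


The rewrite breaks on base=1, step=-2, limit=0, where the results are 6 and 7.
original: total=9, then ((step - base) == (-total)) is false, then base=0, then count=0, then (idx=3), then count=0, then result=1, then (idx=-2), then result=6, then total=-5, then returns 6
revised: total=9, then (not ((-total) != (step - base))) is false, then shift=9, then total=10, then count=0, then count=0, then the loop over idx runs zero times, then result=1, then (idx=-2), then result=7, then total=-5, then returns 7
verdict: not equivalent; witness: base=1, step=-2, limit=0


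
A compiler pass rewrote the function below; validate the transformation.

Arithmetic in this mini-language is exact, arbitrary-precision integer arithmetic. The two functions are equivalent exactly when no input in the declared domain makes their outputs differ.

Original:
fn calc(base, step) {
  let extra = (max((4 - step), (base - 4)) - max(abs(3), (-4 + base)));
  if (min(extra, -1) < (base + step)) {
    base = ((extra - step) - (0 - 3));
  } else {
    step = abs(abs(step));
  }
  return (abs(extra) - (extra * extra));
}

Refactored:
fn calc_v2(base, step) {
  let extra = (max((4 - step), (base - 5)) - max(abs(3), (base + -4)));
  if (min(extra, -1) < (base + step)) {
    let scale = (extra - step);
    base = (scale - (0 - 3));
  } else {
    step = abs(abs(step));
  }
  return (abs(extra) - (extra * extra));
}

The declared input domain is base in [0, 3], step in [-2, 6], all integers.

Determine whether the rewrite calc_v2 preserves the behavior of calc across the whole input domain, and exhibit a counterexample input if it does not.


Run the pair on base=3, step=6.
calc: extra := -4 | (min(extra, -1) < (base + step)): true | base := -7 | result -12
calc_v2: extra := -5 | (min(extra, -1) < (base + step)): true | scale := -11 | base := -8 | result -20
-12 and -20 differ, so these are not the same function on this domain.
verdict: not equivalent; witness: base=3, step=6


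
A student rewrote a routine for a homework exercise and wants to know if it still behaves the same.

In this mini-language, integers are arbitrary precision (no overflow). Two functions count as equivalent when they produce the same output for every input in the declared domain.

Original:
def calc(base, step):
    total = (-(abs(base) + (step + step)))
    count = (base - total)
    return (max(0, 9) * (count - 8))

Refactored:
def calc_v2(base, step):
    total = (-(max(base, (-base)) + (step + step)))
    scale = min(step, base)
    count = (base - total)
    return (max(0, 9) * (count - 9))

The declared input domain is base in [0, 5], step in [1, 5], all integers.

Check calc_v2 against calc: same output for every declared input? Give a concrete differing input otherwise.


Try base=0, step=1.
calc: total=-2, then count=2, then returns -54
calc_v2: total=-2, then scale=0, then count=2, then returns -63
-54 != -63, so the rewrite changes behavior.
verdict: not equivalent; witness: base=0, step=1


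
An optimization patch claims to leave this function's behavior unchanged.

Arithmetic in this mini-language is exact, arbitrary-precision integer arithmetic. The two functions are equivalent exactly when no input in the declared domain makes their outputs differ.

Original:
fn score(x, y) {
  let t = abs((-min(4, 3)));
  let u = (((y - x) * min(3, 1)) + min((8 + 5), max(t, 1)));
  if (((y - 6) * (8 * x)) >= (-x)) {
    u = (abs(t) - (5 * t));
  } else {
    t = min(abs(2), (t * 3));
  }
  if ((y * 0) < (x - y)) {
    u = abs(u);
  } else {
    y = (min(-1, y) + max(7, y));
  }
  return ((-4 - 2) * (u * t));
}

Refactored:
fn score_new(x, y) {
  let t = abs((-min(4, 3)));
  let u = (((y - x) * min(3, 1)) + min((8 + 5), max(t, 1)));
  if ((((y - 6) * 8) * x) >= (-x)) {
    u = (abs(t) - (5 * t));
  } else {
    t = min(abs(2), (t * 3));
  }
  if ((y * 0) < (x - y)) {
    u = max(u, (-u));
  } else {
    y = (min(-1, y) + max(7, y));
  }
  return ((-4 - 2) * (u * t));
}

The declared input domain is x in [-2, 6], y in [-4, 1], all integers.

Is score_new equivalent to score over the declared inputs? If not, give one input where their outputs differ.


The two are interchangeable: min/max/abs usage differs, and every declared input agrees.
Spot check at x=2, y=-1 — score: t = 3; u = 0; (((y - 6) * (8 * x)) >= (-x)) -> false; t = 2; ((y * 0) < (x - y)) -> true; u = 0; return 0. score_new: t = 3; u = 0; ((((y - 6) * 8) * x) >= (-x)) -> false; t = 2; ((y * 0) < (x - y)) -> true; u = 0; return 0. Both give 0.
Checked all 54 inputs in the declared domain: the outputs agree on every one.
verdict: equivalent


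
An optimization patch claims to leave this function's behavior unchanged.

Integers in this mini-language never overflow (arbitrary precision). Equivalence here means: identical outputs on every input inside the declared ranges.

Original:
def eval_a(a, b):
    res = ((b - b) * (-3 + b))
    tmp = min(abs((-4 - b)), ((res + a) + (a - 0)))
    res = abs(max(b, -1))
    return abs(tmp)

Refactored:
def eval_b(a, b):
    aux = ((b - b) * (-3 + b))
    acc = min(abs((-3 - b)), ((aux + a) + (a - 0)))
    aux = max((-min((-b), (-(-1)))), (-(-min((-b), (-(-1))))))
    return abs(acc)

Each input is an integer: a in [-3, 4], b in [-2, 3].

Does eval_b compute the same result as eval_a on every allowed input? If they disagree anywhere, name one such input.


Try a=1, b=-2.
eval_a: res=0, then tmp=2, then res=1, then returns 2
eval_b: aux=0, then acc=1, then aux=1, then returns 1
2 and 1 differ, so these are not the same function on this domain.
verdict: not equivalent; witness: a=1, b=-2


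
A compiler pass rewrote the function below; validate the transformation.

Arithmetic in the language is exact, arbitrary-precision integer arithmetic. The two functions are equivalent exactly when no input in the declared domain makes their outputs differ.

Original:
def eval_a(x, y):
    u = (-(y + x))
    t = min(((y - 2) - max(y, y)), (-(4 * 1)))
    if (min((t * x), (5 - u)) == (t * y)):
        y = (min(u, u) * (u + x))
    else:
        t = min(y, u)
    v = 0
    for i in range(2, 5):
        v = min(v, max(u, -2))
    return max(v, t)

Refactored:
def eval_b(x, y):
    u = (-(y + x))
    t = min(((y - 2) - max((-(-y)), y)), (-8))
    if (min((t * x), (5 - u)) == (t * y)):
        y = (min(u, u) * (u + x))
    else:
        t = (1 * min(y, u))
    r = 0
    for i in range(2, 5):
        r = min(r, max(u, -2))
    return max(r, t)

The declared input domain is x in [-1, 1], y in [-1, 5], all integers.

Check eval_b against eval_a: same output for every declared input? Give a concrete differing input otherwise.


Equivalent. Although `1` became `2`, no input in the stated domain can expose it.
An exhaustive pass over the 21 declared inputs shows identical outputs.
Tracing x=-1, y=-1: eval_a: u=2, then t=-4, then (min((t * x), (5 - u)) == (t * y)) is false, then t=-1, then v=0, then (i=2), then v=0, then (i=3), then v=0, then (i=4), then v=0, then returns 0 | eval_b: u=2, then t=-8, then (min((t * x), (5 - u)) == (t * y)) is false, then t=-1, then r=0, then (i=2), then r=0, then (i=3), then r=0, then (i=4), then r=0, then returns 0 — matching result 0.
verdict: equivalent


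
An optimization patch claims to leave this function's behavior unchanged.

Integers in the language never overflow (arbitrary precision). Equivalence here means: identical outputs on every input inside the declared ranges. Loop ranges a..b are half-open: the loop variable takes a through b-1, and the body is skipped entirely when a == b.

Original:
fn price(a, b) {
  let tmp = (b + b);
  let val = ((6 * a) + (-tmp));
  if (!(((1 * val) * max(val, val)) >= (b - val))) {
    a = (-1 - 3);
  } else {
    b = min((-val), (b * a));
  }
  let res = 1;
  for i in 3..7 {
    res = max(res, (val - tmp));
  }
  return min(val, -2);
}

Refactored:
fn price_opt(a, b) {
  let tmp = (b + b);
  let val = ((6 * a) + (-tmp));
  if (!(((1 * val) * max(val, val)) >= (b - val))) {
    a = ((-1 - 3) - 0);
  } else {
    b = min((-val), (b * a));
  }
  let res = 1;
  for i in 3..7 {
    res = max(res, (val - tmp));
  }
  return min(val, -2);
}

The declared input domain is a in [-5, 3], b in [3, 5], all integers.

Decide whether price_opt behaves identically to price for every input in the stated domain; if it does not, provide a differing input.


Comparing the listings, the differences include: constant usage differs, plus arithmetic usage differs.
Tracing a=-1, b=3: price: tmp = 6; val = -12; (!(((1 * val) * max(val, val)) >= (b - val))) -> false; b = -3; res = 1; [i=3]; res = 1; [i=4]; res = 1; [i=5]; res = 1; [i=6]; res = 1; return -12 | price_opt: tmp = 6; val = -12; (!(((1 * val) * max(val, val)) >= (b - val))) -> false; b = -3; res = 1; [i=3]; res = 1; [i=4]; res = 1; [i=5]; res = 1; [i=6]; res = 1; return -12 — matching result -12.
Every one of the 27 inputs gives matching results.
verdict: equivalent


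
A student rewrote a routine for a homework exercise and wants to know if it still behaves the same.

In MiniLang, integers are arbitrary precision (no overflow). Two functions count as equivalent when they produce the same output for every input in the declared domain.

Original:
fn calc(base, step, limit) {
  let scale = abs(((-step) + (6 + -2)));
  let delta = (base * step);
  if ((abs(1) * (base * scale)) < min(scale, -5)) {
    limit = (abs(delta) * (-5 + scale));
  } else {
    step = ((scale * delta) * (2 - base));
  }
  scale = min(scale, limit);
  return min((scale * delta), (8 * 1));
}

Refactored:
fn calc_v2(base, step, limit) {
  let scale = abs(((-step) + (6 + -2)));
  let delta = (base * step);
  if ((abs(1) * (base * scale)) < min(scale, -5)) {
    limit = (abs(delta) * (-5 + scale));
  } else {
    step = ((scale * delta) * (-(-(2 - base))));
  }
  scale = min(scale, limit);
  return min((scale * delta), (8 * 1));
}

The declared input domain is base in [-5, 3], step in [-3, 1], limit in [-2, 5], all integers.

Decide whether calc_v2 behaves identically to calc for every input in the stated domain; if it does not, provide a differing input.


Behavior is preserved: although same computation, different form, the outputs never diverge.
One worked example (base=1, step=-3, limit=0) — calc: scale becomes 7; next delta becomes -3; next ((abs(1) * (base * scale)) < min(scale, -5)) evaluates to false; next step becomes -21; next scale becomes 0; next final value 0; calc_v2: scale becomes 7; next delta becomes -3; next ((abs(1) * (base * scale)) < min(scale, -5)) evaluates to false; next step becomes -21; next scale becomes 0; next final value 0; agreement on 0.
An exhaustive pass over the 360 declared inputs shows identical outputs.
verdict: equivalent


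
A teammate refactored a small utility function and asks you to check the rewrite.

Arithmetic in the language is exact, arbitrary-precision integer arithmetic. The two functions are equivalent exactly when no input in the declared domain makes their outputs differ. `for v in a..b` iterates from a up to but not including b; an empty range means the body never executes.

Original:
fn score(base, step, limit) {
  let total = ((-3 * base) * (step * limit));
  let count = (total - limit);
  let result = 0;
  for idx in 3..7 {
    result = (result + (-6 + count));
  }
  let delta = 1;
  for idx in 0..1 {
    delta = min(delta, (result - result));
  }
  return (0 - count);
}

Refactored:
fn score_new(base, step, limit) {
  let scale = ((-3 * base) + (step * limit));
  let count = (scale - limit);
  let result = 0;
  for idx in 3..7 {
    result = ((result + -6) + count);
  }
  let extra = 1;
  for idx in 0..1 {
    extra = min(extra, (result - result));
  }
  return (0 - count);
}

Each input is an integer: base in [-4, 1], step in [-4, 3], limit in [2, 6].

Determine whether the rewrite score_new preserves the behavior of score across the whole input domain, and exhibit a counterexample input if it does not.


These are not equivalent — on base=-4, step=-4, limit=2 the outputs split (98 vs -2).
score: total = -96; count = -98; result = 0; [idx=3]; result = -104; [idx=4]; result = -208; [idx=5]; result = -312; [idx=6]; result = -416; delta = 1; [idx=0]; delta = 0; return 98
score_new: scale = 4; count = 2; result = 0; [idx=3]; result = -4; [idx=4]; result = -8; [idx=5]; result = -12; [idx=6]; result = -16; extra = 1; [idx=0]; extra = 0; return -2
verdict: not equivalent; witness: base=-4, step=-4, limit=2


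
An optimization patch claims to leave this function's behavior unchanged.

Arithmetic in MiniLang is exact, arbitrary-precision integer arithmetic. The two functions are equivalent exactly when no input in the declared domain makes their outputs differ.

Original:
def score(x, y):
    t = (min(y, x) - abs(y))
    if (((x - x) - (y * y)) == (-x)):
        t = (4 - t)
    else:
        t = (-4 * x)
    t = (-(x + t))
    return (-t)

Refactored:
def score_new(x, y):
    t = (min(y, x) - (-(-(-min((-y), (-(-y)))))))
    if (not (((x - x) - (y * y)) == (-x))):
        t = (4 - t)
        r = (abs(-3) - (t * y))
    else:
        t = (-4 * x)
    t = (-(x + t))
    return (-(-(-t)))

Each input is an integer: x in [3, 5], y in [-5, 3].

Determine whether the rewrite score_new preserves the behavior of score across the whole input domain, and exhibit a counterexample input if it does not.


There is a counterexample at x=3, y=-5: -9 on one side, 17 on the other.
score: t := -10 | (((x - x) - (y * y)) == (-x)): false | t := -12 | t := 9 | result -9
score_new: t := -10 | (not (((x - x) - (y * y)) == (-x))): true | t := 14 | r := 73 | t := -17 | result 17
verdict: not equivalent; witness: x=3, y=-5


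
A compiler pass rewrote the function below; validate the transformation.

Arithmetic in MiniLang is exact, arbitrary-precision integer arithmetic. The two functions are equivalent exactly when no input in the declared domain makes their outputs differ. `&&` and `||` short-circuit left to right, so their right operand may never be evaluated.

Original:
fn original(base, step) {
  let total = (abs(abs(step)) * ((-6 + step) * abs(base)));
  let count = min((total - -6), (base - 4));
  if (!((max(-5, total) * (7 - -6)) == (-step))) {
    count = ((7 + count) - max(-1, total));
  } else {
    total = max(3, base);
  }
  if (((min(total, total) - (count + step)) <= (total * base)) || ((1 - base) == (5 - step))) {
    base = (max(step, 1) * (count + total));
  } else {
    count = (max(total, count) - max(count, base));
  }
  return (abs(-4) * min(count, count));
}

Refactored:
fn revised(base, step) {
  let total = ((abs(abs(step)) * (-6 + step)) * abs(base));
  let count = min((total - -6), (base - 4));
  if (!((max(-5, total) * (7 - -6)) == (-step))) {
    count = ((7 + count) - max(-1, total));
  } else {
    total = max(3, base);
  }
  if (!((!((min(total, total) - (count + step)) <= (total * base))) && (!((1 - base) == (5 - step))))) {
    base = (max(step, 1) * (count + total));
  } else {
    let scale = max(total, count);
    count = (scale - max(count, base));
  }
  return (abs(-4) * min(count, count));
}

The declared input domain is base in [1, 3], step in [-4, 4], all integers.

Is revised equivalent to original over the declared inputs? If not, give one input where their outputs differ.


Reading the diff, among the changes: local variable names differ; also boolean connective usage differs; also statement counts differ.
Tracing base=2, step=1: original: total=-10, then count=-4, then (!((max(-5, total) * (7 - -6)) == (-step))) is true, then count=4, then (((min(total, total) - (count + step)) <= (total * base)) || ((1 - base) == (5 - step))) is false, then count=0, then returns 0 | revised: total=-10, then count=-4, then (!((max(-5, total) * (7 - -6)) == (-step))) is true, then count=4, then (!((!((min(total, total) - (count + step)) <= (total * base))) && (!((1 - base) == (5 - step))))) is false, then scale=4, then count=0, then returns 0 — matching result 0.
Sweeping the whole domain (27 inputs) finds no disagreement.
verdict: equivalent


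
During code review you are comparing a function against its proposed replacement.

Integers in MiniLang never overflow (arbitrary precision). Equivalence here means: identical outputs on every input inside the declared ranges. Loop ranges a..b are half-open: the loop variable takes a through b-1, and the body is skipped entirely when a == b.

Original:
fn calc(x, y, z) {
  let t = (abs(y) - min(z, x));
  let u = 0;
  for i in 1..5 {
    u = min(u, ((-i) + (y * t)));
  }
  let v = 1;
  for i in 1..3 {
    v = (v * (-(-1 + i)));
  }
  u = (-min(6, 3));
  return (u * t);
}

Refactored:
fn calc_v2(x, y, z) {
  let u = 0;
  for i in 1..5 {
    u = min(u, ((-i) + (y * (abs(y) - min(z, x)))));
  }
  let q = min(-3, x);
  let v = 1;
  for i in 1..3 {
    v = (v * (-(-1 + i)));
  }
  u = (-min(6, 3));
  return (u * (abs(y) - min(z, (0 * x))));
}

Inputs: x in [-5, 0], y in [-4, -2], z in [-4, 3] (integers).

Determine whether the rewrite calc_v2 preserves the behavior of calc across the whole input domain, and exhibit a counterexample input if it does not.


On input x=-5, y=-4, z=-4, calc returns -27 while calc_v2 returns -24.
verdict: not equivalent; witness: x=-5, y=-4, z=-4


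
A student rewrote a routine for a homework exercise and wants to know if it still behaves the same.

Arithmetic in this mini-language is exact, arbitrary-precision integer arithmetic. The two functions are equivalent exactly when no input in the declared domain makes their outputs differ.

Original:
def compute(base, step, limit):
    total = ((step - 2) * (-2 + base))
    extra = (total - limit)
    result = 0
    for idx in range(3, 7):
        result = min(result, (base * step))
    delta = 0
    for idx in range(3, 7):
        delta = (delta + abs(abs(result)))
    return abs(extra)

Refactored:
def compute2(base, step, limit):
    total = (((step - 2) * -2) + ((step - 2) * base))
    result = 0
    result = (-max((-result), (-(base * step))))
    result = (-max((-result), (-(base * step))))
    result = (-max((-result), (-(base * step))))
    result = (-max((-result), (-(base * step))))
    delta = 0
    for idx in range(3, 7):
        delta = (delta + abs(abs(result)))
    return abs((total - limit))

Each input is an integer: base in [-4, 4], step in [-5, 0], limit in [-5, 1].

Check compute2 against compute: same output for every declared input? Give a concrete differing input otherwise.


Differences: local variable names differ; also constant usage differs; also min/max/abs usage differs; also arithmetic usage differs; also loop structure differs; also statement counts differ — yet all 378 inputs agree.
verdict: equivalent


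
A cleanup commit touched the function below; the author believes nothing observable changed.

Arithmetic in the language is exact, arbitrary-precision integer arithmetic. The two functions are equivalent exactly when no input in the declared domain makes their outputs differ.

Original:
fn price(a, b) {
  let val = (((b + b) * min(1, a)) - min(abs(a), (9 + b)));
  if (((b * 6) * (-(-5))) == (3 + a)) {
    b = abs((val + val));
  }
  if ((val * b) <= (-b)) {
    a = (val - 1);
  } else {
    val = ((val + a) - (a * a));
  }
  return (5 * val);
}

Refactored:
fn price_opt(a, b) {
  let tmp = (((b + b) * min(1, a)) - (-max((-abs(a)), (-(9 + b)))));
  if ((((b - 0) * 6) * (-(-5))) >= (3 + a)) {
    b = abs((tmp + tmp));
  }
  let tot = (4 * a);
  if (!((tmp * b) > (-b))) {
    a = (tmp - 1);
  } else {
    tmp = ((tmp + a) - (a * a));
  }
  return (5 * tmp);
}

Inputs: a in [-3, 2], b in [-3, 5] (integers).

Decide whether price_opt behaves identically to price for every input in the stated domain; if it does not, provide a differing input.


Input a=2, b=1: -10 from price versus 0 from price_opt.
verdict: not equivalent; witness: a=2, b=1


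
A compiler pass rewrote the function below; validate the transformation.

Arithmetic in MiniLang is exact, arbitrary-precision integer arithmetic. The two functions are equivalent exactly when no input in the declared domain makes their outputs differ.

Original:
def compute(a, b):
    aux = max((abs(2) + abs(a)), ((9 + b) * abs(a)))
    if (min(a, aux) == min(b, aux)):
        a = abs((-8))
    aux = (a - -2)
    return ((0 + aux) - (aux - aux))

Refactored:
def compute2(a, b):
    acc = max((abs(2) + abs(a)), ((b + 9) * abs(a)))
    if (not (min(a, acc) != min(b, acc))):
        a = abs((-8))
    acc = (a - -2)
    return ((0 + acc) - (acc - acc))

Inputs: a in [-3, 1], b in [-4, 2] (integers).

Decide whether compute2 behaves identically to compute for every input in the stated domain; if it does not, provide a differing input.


This is a faithful refactor — boolean connective usage differs, local variable names differ, comparison usage differs, but the computed results match everywhere.
Tracing a=-1, b=-4: compute: aux = 5; (min(a, aux) == min(b, aux)) -> false; aux = 1; return 1 | compute2: acc = 5; (not (min(a, acc) != min(b, acc))) -> false; acc = 1; return 1 — matching result 1.
Checked all 35 inputs in the declared domain: the outputs agree on every one.
verdict: equivalent
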